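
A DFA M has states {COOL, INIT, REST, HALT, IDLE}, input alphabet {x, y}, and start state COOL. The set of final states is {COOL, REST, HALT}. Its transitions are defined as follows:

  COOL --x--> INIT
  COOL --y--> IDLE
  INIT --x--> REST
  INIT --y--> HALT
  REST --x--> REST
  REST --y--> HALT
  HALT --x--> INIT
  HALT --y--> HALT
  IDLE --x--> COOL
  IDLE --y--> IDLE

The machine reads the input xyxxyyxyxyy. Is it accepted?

start at COOL
read 'x': COOL → INIT
read 'y': INIT → HALT
read 'x': HALT → INIT
read 'x': INIT → REST
read 'y': REST → HALT
read 'y': HALT → HALT
read 'x': HALT → INIT
read 'y': INIT → HALT
read 'x': HALT → INIT
read 'y': INIT → HALT
read 'y': HALT → HALT
End state HALT is accepting.

Yes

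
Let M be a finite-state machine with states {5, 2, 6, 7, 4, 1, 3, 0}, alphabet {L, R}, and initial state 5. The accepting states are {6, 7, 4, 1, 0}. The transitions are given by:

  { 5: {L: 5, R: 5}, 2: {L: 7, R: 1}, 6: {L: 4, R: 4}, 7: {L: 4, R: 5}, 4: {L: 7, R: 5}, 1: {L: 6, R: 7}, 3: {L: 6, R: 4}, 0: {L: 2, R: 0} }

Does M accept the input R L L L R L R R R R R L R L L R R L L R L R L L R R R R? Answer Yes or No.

No

start at 5
read 'R': 5 → 5
read 'L': 5 → 5
read 'L': 5 → 5
read 'L': 5 → 5
read 'R': 5 → 5
read 'L': 5 → 5
read 'R': 5 → 5
read 'R': 5 → 5
read 'R': 5 → 5
read 'R': 5 → 5
read 'R': 5 → 5
read 'L': 5 → 5
read 'R': 5 → 5
read 'L': 5 → 5
read 'L': 5 → 5
read 'R': 5 → 5
read 'R': 5 → 5
read 'L': 5 → 5
read 'L': 5 → 5
read 'R': 5 → 5
read 'L': 5 → 5
read 'R': 5 → 5
read 'L': 5 → 5
read 'L': 5 → 5
read 'R': 5 → 5
read 'R': 5 → 5
read 'R': 5 → 5
read 'R': 5 → 5
End state 5 is not accepting.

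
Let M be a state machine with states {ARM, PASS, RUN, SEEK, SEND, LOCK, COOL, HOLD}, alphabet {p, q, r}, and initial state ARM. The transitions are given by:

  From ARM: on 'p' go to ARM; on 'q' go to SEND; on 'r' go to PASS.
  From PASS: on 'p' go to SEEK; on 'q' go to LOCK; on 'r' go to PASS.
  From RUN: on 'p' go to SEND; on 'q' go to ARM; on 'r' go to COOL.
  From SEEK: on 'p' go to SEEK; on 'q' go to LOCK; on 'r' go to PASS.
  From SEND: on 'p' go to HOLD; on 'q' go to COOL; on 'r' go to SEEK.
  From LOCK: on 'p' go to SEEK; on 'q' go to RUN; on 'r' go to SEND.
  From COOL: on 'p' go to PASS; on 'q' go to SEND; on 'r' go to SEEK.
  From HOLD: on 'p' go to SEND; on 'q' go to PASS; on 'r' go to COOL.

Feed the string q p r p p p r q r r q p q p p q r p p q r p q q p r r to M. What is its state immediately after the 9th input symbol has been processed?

SEND

ARM → SEND → HOLD → COOL → PASS → SEEK → SEEK → PASS → LOCK → SEND
After 9 symbols: SEND.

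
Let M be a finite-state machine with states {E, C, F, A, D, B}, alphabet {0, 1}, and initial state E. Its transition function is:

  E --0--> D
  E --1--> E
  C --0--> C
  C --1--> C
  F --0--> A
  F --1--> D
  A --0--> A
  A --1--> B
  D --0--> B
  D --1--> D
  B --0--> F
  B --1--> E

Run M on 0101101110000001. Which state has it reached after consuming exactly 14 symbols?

A

E → D → D → B → E → E → D → D → D → D → B → F → A → A → A
After 14 symbols: A.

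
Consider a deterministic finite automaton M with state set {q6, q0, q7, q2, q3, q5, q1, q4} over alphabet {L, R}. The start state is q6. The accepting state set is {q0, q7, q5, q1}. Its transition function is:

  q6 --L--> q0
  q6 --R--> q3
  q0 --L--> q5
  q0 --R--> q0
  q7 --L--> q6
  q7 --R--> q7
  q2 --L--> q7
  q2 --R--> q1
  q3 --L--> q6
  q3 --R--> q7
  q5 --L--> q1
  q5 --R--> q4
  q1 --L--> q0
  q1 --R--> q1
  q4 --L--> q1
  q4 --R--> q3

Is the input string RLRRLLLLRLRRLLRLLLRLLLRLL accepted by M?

Yes

start at q6
read 'R': q6 → q3
read 'L': q3 → q6
read 'R': q6 → q3
read 'R': q3 → q7
read 'L': q7 → q6
read 'L': q6 → q0
read 'L': q0 → q5
read 'L': q5 → q1
read 'R': q1 → q1
read 'L': q1 → q0
read 'R': q0 → q0
read 'R': q0 → q0
read 'L': q0 → q5
read 'L': q5 → q1
read 'R': q1 → q1
read 'L': q1 → q0
read 'L': q0 → q5
read 'L': q5 → q1
read 'R': q1 → q1
read 'L': q1 → q0
read 'L': q0 → q5
read 'L': q5 → q1
read 'R': q1 → q1
read 'L': q1 → q0
read 'L': q0 → q5
End state q5 is accepting.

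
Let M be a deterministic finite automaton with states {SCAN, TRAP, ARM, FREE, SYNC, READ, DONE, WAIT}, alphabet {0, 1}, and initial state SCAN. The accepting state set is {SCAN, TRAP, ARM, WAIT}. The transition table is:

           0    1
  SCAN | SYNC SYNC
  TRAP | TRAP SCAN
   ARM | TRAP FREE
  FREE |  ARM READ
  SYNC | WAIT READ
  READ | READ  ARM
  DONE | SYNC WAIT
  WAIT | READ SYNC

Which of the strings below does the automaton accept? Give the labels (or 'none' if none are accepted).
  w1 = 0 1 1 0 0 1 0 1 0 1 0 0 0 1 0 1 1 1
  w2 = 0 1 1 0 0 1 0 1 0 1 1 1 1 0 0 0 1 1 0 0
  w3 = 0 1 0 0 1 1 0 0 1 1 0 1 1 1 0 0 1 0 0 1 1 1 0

w1: SCAN → SYNC → READ → ARM → TRAP → TRAP → SCAN → SYNC → READ → READ → ARM → TRAP → TRAP → TRAP → SCAN → SYNC → READ → ARM → FREE  → end FREE, rejected
w2: SCAN → SYNC → READ → ARM → TRAP → TRAP → SCAN → SYNC → READ → READ → ARM → FREE → READ → ARM → TRAP → TRAP → TRAP → SCAN → SYNC → WAIT → READ  → end READ, rejected
w3: SCAN → SYNC → READ → READ → READ → ARM → FREE → ARM → TRAP → SCAN → SYNC → WAIT → SYNC → READ → ARM → TRAP → TRAP → SCAN → SYNC → WAIT → SYNC → READ → ARM → TRAP  → end TRAP, accepted

w3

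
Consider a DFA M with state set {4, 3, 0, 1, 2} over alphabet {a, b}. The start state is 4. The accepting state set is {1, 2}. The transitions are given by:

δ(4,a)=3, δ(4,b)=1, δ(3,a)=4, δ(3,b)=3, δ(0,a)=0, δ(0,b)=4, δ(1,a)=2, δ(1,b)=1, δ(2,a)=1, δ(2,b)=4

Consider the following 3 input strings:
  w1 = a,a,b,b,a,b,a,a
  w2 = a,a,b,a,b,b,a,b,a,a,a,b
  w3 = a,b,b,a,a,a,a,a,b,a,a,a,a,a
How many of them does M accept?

1

w1: Trace: 4 -a-> 3 -a-> 4 -b-> 1 -b-> 1 -a-> 2 -b-> 4 -a-> 3 -a-> 4  → end 4, rejected
w2: Trace: 4 -a-> 3 -a-> 4 -b-> 1 -a-> 2 -b-> 4 -b-> 1 -a-> 2 -b-> 4 -a-> 3 -a-> 4 -a-> 3 -b-> 3  → end 3, rejected
w3: Trace: 4 -a-> 3 -b-> 3 -b-> 3 -a-> 4 -a-> 3 -a-> 4 -a-> 3 -a-> 4 -b-> 1 -a-> 2 -a-> 1 -a-> 2 -a-> 1 -a-> 2  → end 2, accepted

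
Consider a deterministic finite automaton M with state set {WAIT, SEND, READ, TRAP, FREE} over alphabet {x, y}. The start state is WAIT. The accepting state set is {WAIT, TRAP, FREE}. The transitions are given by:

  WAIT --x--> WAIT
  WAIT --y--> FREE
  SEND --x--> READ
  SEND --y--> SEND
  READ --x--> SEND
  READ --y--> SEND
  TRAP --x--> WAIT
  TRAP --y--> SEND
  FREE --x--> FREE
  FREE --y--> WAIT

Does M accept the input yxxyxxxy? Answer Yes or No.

WAIT → FREE → FREE → FREE → WAIT → WAIT → WAIT → WAIT → FREE
End state FREE is accepting.

Yes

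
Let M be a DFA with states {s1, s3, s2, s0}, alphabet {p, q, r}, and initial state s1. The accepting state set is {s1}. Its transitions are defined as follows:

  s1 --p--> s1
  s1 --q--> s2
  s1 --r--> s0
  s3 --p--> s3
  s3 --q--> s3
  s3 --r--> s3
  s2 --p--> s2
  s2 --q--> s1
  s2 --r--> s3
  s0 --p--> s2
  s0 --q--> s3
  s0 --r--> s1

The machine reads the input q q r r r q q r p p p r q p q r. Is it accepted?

s1 → s2 → s1 → s0 → s1 → s0 → s3 → s3 → s3 → s3 → s3 → s3 → s3 → s3 → s3 → s3 → s3
End state s3 is not accepting.

No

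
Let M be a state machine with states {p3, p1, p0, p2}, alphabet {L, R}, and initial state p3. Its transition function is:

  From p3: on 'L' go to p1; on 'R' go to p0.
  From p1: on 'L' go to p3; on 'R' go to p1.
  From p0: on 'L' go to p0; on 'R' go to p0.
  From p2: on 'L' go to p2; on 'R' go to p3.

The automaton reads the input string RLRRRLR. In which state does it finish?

p0

p3 → p0 → p0 → p0 → p0 → p0 → p0 → p0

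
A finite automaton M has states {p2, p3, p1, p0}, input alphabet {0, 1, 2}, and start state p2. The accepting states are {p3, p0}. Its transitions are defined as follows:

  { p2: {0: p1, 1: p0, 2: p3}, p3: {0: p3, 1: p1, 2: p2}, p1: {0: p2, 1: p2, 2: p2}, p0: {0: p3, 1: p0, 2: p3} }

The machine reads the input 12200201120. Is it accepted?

p2 → p0 → p3 → p2 → p1 → p2 → p3 → p3 → p1 → p2 → p3 → p3
End state p3 is accepting.

Yes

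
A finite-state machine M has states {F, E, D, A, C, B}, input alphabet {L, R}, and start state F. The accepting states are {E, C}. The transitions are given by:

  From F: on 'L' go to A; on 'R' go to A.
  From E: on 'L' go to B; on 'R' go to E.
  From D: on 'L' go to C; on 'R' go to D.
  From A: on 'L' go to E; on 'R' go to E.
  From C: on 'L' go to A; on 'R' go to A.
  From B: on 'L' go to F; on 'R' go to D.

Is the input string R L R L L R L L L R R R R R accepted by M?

Yes

start at F
read 'R': F → A
read 'L': A → E
read 'R': E → E
read 'L': E → B
read 'L': B → F
read 'R': F → A
read 'L': A → E
read 'L': E → B
read 'L': B → F
read 'R': F → A
read 'R': A → E
read 'R': E → E
read 'R': E → E
read 'R': E → E
End state E is accepting.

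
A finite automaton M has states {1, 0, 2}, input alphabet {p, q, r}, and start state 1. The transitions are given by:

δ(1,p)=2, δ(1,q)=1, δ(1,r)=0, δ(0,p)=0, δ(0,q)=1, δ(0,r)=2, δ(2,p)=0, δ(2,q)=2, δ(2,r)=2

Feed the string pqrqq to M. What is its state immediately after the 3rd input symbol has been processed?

Trace: 1 -p-> 2 -q-> 2 -r-> 2
After 3 symbols: 2.

2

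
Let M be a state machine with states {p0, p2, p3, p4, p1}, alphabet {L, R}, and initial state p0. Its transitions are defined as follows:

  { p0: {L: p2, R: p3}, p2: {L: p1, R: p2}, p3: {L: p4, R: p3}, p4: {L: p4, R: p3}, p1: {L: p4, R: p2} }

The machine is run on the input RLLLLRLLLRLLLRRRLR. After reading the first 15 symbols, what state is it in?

p3

p0 → p3 → p4 → p4 → p4 → p4 → p3 → p4 → p4 → p4 → p3 → p4 → p4 → p4 → p3 → p3
After 15 symbols: p3.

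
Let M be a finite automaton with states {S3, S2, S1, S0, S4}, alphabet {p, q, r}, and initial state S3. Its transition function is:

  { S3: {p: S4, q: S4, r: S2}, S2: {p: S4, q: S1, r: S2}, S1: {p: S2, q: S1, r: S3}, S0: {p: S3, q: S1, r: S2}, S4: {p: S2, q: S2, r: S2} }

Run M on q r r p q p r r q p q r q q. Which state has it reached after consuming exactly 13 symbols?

S4

Trace: S3 -q-> S4 -r-> S2 -r-> S2 -p-> S4 -q-> S2 -p-> S4 -r-> S2 -r-> S2 -q-> S1 -p-> S2 -q-> S1 -r-> S3 -q-> S4
After 13 symbols: S4.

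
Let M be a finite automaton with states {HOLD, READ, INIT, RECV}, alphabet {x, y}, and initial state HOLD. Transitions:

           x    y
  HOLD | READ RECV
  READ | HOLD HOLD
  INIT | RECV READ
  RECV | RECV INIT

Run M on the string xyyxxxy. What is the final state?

INIT

Trace: HOLD -x-> READ -y-> HOLD -y-> RECV -x-> RECV -x-> RECV -x-> RECV -y-> INIT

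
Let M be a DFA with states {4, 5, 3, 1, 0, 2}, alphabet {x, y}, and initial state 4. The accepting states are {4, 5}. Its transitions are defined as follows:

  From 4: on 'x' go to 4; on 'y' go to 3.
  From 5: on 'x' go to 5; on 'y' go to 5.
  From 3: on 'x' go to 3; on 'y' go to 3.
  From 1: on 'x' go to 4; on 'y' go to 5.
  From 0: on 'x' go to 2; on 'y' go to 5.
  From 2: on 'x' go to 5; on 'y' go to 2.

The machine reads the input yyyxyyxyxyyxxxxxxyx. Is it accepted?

No

start at 4
read 'y': 4 → 3
read 'y': 3 → 3
read 'y': 3 → 3
read 'x': 3 → 3
read 'y': 3 → 3
read 'y': 3 → 3
read 'x': 3 → 3
read 'y': 3 → 3
read 'x': 3 → 3
read 'y': 3 → 3
read 'y': 3 → 3
read 'x': 3 → 3
read 'x': 3 → 3
read 'x': 3 → 3
read 'x': 3 → 3
read 'x': 3 → 3
read 'x': 3 → 3
read 'y': 3 → 3
read 'x': 3 → 3
End state 3 is not accepting.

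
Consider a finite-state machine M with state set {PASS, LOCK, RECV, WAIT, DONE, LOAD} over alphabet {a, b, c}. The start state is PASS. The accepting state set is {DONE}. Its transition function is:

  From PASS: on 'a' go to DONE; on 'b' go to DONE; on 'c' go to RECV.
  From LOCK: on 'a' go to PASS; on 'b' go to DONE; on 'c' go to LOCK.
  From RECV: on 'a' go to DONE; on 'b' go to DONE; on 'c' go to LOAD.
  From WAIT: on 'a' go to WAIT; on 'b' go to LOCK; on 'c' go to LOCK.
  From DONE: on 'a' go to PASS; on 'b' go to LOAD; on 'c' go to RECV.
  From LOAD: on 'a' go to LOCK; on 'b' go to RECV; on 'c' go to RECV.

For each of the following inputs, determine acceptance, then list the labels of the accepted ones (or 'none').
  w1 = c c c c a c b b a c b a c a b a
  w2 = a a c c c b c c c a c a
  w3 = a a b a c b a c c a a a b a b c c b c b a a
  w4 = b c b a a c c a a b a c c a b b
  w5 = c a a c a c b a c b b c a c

w2

w1: PASS → RECV → LOAD → RECV → LOAD → LOCK → LOCK → DONE → LOAD → LOCK → LOCK → DONE → PASS → RECV → DONE → LOAD → LOCK  → end LOCK, rejected
w2: PASS → DONE → PASS → RECV → LOAD → RECV → DONE → RECV → LOAD → RECV → DONE → RECV → DONE  → end DONE, accepted
w3: PASS → DONE → PASS → DONE → PASS → RECV → DONE → PASS → RECV → LOAD → LOCK → PASS → DONE → LOAD → LOCK → DONE → RECV → LOAD → RECV → LOAD → RECV → DONE → PASS  → end PASS, rejected
w4: PASS → DONE → RECV → DONE → PASS → DONE → RECV → LOAD → LOCK → PASS → DONE → PASS → RECV → LOAD → LOCK → DONE → LOAD  → end LOAD, rejected
w5: PASS → RECV → DONE → PASS → RECV → DONE → RECV → DONE → PASS → RECV → DONE → LOAD → RECV → DONE → RECV  → end RECV, rejected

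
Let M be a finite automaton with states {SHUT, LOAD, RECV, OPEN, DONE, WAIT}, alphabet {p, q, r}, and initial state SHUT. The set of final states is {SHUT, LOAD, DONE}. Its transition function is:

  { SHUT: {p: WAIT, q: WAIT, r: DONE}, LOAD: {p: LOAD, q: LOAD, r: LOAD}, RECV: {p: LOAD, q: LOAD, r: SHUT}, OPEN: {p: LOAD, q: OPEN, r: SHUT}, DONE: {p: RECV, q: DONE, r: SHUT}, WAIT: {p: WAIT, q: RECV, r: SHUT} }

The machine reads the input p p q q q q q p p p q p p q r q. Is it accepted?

Yes

start at SHUT
read 'p': SHUT → WAIT
read 'p': WAIT → WAIT
read 'q': WAIT → RECV
read 'q': RECV → LOAD
read 'q': LOAD → LOAD
read 'q': LOAD → LOAD
read 'q': LOAD → LOAD
read 'p': LOAD → LOAD
read 'p': LOAD → LOAD
read 'p': LOAD → LOAD
read 'q': LOAD → LOAD
read 'p': LOAD → LOAD
read 'p': LOAD → LOAD
read 'q': LOAD → LOAD
read 'r': LOAD → LOAD
read 'q': LOAD → LOAD
End state LOAD is accepting.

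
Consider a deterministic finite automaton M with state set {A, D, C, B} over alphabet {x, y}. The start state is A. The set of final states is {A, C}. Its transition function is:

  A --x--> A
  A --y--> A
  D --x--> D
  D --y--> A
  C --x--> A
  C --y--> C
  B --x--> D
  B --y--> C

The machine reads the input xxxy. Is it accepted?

Yes

start at A
read 'x': A → A
read 'x': A → A
read 'x': A → A
read 'y': A → A
End state A is accepting.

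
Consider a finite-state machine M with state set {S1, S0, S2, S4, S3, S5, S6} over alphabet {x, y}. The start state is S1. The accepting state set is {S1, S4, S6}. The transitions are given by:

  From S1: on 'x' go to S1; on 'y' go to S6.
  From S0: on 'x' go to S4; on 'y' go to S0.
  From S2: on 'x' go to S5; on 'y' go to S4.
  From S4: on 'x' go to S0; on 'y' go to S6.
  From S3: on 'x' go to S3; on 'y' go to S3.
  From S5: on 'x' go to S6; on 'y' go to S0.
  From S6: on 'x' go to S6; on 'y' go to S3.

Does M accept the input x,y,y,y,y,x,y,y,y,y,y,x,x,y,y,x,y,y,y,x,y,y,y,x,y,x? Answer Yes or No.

start at S1
read 'x': S1 → S1
read 'y': S1 → S6
read 'y': S6 → S3
read 'y': S3 → S3
read 'y': S3 → S3
read 'x': S3 → S3
read 'y': S3 → S3
read 'y': S3 → S3
read 'y': S3 → S3
read 'y': S3 → S3
read 'y': S3 → S3
read 'x': S3 → S3
read 'x': S3 → S3
read 'y': S3 → S3
read 'y': S3 → S3
read 'x': S3 → S3
read 'y': S3 → S3
read 'y': S3 → S3
read 'y': S3 → S3
read 'x': S3 → S3
read 'y': S3 → S3
read 'y': S3 → S3
read 'y': S3 → S3
read 'x': S3 → S3
read 'y': S3 → S3
read 'x': S3 → S3
End state S3 is not accepting.

No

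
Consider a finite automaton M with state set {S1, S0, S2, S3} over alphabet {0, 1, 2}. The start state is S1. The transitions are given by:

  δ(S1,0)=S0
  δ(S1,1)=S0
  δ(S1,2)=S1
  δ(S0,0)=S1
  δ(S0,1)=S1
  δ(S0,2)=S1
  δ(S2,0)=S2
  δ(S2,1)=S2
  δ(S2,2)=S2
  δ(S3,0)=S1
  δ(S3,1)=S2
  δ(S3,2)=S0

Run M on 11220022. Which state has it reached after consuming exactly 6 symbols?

S1

S1 → S0 → S1 → S1 → S1 → S0 → S1
After 6 symbols: S1.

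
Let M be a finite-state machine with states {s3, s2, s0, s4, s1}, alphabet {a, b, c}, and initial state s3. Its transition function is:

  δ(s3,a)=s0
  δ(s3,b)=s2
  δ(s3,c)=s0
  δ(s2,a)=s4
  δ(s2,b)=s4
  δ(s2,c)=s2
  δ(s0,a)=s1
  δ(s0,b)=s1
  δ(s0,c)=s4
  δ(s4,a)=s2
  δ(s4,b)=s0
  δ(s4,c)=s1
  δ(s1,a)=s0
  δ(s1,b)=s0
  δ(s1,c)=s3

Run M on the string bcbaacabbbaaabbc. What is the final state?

s4

Trace: s3 -b-> s2 -c-> s2 -b-> s4 -a-> s2 -a-> s4 -c-> s1 -a-> s0 -b-> s1 -b-> s0 -b-> s1 -a-> s0 -a-> s1 -a-> s0 -b-> s1 -b-> s0 -c-> s4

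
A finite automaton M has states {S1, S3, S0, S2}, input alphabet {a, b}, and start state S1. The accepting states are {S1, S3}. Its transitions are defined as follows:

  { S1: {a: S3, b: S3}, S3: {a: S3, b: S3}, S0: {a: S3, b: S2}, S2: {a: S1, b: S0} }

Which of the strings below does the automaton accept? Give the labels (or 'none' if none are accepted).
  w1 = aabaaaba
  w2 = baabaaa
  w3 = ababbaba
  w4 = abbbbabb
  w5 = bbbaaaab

w1:
  start at S1
  read 'a': S1 → S3
  read 'a': S3 → S3
  read 'b': S3 → S3
  read 'a': S3 → S3
  read 'a': S3 → S3
  read 'a': S3 → S3
  read 'b': S3 → S3
  read 'a': S3 → S3
  end S3, accepted
w2:
  start at S1
  read 'b': S1 → S3
  read 'a': S3 → S3
  read 'a': S3 → S3
  read 'b': S3 → S3
  read 'a': S3 → S3
  read 'a': S3 → S3
  read 'a': S3 → S3
  end S3, accepted
w3:
  start at S1
  read 'a': S1 → S3
  read 'b': S3 → S3
  read 'a': S3 → S3
  read 'b': S3 → S3
  read 'b': S3 → S3
  read 'a': S3 → S3
  read 'b': S3 → S3
  read 'a': S3 → S3
  end S3, accepted
w4:
  start at S1
  read 'a': S1 → S3
  read 'b': S3 → S3
  read 'b': S3 → S3
  read 'b': S3 → S3
  read 'b': S3 → S3
  read 'a': S3 → S3
  read 'b': S3 → S3
  read 'b': S3 → S3
  end S3, accepted
w5:
  start at S1
  read 'b': S1 → S3
  read 'b': S3 → S3
  read 'b': S3 → S3
  read 'a': S3 → S3
  read 'a': S3 → S3
  read 'a': S3 → S3
  read 'a': S3 → S3
  read 'b': S3 → S3
  end S3, accepted

w1, w2, w3, w4, w5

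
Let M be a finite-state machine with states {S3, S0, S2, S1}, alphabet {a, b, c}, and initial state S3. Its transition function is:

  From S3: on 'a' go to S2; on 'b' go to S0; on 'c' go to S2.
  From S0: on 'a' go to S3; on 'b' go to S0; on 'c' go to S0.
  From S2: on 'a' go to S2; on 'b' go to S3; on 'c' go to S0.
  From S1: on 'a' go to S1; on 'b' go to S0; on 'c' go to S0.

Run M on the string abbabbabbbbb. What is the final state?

start at S3
read 'a': S3 → S2
read 'b': S2 → S3
read 'b': S3 → S0
read 'a': S0 → S3
read 'b': S3 → S0
read 'b': S0 → S0
read 'a': S0 → S3
read 'b': S3 → S0
read 'b': S0 → S0
read 'b': S0 → S0
read 'b': S0 → S0
read 'b': S0 → S0

S0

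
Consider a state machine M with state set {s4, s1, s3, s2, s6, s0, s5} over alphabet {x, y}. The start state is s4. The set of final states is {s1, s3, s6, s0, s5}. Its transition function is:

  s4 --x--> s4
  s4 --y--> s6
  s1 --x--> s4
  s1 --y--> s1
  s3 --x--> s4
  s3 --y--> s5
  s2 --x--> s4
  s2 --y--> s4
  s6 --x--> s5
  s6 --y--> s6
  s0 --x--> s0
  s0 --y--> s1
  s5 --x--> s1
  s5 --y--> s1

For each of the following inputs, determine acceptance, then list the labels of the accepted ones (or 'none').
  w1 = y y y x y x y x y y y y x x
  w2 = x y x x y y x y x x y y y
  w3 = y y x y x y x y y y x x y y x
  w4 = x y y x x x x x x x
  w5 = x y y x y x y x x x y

w1: s4 → s6 → s6 → s6 → s5 → s1 → s4 → s6 → s5 → s1 → s1 → s1 → s1 → s4 → s4  → end s4, rejected
w2: s4 → s4 → s6 → s5 → s1 → s1 → s1 → s4 → s6 → s5 → s1 → s1 → s1 → s1  → end s1, accepted
w3: s4 → s6 → s6 → s5 → s1 → s4 → s6 → s5 → s1 → s1 → s1 → s4 → s4 → s6 → s6 → s5  → end s5, accepted
w4: s4 → s4 → s6 → s6 → s5 → s1 → s4 → s4 → s4 → s4 → s4  → end s4, rejected
w5: s4 → s4 → s6 → s6 → s5 → s1 → s4 → s6 → s5 → s1 → s4 → s6  → end s6, accepted

w2, w3, w5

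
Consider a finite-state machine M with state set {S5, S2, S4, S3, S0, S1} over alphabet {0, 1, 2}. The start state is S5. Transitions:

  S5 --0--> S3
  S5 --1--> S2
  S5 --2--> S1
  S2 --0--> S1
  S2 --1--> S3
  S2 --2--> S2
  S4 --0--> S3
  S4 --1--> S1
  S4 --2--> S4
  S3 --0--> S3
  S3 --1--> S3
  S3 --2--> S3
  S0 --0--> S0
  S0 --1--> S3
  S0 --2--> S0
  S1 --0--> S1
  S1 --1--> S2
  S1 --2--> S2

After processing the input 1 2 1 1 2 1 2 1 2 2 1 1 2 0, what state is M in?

S3

Trace: S5 -1-> S2 -2-> S2 -1-> S3 -1-> S3 -2-> S3 -1-> S3 -2-> S3 -1-> S3 -2-> S3 -2-> S3 -1-> S3 -1-> S3 -2-> S3 -0-> S3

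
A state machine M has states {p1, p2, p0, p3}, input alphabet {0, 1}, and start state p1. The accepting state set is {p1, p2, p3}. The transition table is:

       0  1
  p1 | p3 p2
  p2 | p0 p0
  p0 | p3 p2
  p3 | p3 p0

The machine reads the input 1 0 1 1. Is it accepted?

No

start at p1
read '1': p1 → p2
read '0': p2 → p0
read '1': p0 → p2
read '1': p2 → p0
End state p0 is not accepting.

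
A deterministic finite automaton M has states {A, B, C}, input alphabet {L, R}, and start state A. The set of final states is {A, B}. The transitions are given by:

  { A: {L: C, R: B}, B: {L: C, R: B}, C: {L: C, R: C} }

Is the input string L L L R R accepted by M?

start at A
read 'L': A → C
read 'L': C → C
read 'L': C → C
read 'R': C → C
read 'R': C → C
End state C is not accepting.

No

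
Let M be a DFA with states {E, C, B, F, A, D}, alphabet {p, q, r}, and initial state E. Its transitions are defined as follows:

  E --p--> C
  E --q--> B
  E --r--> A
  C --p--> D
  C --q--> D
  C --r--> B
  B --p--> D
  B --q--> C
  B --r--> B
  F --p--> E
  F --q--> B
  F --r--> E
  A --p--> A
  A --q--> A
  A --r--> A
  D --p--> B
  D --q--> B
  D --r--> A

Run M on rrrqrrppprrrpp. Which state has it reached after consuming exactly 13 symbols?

E → A → A → A → A → A → A → A → A → A → A → A → A → A
After 13 symbols: A.

A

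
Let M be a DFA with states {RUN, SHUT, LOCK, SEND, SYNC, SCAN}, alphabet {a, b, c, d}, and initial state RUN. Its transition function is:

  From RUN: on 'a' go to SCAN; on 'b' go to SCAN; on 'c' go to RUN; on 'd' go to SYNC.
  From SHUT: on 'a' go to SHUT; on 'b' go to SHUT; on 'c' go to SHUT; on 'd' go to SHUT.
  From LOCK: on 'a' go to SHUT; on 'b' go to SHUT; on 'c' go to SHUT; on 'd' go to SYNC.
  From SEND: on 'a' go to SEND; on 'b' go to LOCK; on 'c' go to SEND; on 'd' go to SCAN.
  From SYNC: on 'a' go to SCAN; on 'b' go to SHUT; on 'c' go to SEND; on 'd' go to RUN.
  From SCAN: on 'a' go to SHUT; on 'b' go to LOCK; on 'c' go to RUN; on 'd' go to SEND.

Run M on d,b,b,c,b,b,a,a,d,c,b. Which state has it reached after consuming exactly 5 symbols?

start at RUN
read 'd': RUN → SYNC
read 'b': SYNC → SHUT
read 'b': SHUT → SHUT
read 'c': SHUT → SHUT
read 'b': SHUT → SHUT
After 5 symbols: SHUT.

SHUT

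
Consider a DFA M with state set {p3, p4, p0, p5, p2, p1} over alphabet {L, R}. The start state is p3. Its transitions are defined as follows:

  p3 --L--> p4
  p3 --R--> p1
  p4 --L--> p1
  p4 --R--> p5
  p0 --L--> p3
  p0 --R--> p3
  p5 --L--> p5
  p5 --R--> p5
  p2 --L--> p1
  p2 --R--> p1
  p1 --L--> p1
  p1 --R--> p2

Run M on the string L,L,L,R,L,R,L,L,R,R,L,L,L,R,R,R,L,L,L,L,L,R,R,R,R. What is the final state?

Trace: p3 -L-> p4 -L-> p1 -L-> p1 -R-> p2 -L-> p1 -R-> p2 -L-> p1 -L-> p1 -R-> p2 -R-> p1 -L-> p1 -L-> p1 -L-> p1 -R-> p2 -R-> p1 -R-> p2 -L-> p1 -L-> p1 -L-> p1 -L-> p1 -L-> p1 -R-> p2 -R-> p1 -R-> p2 -R-> p1

p1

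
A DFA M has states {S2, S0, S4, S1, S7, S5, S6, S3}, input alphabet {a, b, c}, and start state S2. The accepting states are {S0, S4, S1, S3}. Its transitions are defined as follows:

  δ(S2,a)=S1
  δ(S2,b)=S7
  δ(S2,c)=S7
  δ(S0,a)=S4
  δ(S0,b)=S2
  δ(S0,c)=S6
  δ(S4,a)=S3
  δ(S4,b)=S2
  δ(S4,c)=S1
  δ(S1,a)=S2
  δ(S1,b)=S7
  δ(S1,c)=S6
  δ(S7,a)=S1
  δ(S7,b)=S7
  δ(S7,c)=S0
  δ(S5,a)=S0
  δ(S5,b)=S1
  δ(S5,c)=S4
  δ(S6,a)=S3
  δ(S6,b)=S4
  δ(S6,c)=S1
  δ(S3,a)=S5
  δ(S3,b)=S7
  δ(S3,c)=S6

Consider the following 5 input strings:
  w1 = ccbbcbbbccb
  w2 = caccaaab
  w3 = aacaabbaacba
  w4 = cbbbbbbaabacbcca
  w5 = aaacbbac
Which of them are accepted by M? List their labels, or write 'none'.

w1, w3, w4

w1: Trace: S2 -c-> S7 -c-> S0 -b-> S2 -b-> S7 -c-> S0 -b-> S2 -b-> S7 -b-> S7 -c-> S0 -c-> S6 -b-> S4  → end S4, accepted
w2: Trace: S2 -c-> S7 -a-> S1 -c-> S6 -c-> S1 -a-> S2 -a-> S1 -a-> S2 -b-> S7  → end S7, rejected
w3: Trace: S2 -a-> S1 -a-> S2 -c-> S7 -a-> S1 -a-> S2 -b-> S7 -b-> S7 -a-> S1 -a-> S2 -c-> S7 -b-> S7 -a-> S1  → end S1, accepted
w4: Trace: S2 -c-> S7 -b-> S7 -b-> S7 -b-> S7 -b-> S7 -b-> S7 -b-> S7 -a-> S1 -a-> S2 -b-> S7 -a-> S1 -c-> S6 -b-> S4 -c-> S1 -c-> S6 -a-> S3  → end S3, accepted
w5: Trace: S2 -a-> S1 -a-> S2 -a-> S1 -c-> S6 -b-> S4 -b-> S2 -a-> S1 -c-> S6  → end S6, rejected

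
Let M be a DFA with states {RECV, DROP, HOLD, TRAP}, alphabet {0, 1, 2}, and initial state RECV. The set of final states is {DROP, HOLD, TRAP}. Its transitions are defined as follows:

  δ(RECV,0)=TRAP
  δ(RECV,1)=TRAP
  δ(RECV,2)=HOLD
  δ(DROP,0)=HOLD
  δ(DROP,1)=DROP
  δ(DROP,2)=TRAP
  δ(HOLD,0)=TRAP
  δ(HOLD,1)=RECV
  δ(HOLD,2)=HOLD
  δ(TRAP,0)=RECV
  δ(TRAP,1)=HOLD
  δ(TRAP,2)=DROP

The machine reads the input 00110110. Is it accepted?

Trace: RECV -0-> TRAP -0-> RECV -1-> TRAP -1-> HOLD -0-> TRAP -1-> HOLD -1-> RECV -0-> TRAP
End state TRAP is accepting.

Yes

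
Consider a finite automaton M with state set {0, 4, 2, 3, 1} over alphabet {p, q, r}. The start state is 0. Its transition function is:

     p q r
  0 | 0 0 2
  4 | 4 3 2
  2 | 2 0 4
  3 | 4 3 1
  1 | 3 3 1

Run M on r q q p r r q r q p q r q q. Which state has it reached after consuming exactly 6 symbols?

0 → 2 → 0 → 0 → 0 → 2 → 4
After 6 symbols: 4.

4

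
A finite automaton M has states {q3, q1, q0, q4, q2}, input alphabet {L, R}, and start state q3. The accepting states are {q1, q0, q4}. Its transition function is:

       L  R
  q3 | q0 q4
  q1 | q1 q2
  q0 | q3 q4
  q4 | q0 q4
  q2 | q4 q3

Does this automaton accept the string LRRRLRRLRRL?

Yes

Trace: q3 -L-> q0 -R-> q4 -R-> q4 -R-> q4 -L-> q0 -R-> q4 -R-> q4 -L-> q0 -R-> q4 -R-> q4 -L-> q0
End state q0 is accepting.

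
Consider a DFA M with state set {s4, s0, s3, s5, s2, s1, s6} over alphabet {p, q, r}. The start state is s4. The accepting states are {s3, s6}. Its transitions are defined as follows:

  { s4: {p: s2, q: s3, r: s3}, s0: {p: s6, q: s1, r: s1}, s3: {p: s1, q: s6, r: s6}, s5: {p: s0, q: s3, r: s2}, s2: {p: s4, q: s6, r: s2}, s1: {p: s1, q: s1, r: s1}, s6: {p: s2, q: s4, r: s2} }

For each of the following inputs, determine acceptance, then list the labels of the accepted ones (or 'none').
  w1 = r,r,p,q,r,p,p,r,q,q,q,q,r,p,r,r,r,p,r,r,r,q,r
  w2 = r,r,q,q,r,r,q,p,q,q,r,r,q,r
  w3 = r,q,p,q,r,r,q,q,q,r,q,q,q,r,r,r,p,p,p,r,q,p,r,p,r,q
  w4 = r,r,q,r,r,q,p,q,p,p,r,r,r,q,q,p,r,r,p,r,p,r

w2, w3

w1: s4 → s3 → s6 → s2 → s6 → s2 → s4 → s2 → s2 → s6 → s4 → s3 → s6 → s2 → s4 → s3 → s6 → s2 → s4 → s3 → s6 → s2 → s6 → s2  → end s2, rejected
w2: s4 → s3 → s6 → s4 → s3 → s6 → s2 → s6 → s2 → s6 → s4 → s3 → s6 → s4 → s3  → end s3, accepted
w3: s4 → s3 → s6 → s2 → s6 → s2 → s2 → s6 → s4 → s3 → s6 → s4 → s3 → s6 → s2 → s2 → s2 → s4 → s2 → s4 → s3 → s6 → s2 → s2 → s4 → s3 → s6  → end s6, accepted
w4: s4 → s3 → s6 → s4 → s3 → s6 → s4 → s2 → s6 → s2 → s4 → s3 → s6 → s2 → s6 → s4 → s2 → s2 → s2 → s4 → s3 → s1 → s1  → end s1, rejected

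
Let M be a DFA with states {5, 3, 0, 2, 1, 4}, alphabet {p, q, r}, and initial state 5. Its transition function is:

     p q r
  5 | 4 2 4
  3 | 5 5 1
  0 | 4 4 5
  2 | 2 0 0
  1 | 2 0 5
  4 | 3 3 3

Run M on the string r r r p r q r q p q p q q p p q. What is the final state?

5

Trace: 5 -r-> 4 -r-> 3 -r-> 1 -p-> 2 -r-> 0 -q-> 4 -r-> 3 -q-> 5 -p-> 4 -q-> 3 -p-> 5 -q-> 2 -q-> 0 -p-> 4 -p-> 3 -q-> 5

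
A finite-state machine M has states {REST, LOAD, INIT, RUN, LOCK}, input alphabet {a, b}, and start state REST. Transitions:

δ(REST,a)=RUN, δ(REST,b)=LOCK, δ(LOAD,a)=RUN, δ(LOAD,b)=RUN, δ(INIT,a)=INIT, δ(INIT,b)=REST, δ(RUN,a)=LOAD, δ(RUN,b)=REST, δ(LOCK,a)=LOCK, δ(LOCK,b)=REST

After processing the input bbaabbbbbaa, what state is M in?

Trace: REST -b-> LOCK -b-> REST -a-> RUN -a-> LOAD -b-> RUN -b-> REST -b-> LOCK -b-> REST -b-> LOCK -a-> LOCK -a-> LOCK

LOCK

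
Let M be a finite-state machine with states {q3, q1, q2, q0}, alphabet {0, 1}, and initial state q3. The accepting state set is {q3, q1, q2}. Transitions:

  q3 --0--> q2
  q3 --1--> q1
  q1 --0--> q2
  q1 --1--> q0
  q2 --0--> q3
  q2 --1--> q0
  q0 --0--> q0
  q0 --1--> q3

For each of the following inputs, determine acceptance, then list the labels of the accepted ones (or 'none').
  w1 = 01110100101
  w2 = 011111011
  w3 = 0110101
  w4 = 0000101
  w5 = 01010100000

w1: Trace: q3 -0-> q2 -1-> q0 -1-> q3 -1-> q1 -0-> q2 -1-> q0 -0-> q0 -0-> q0 -1-> q3 -0-> q2 -1-> q0  → end q0, rejected
w2: Trace: q3 -0-> q2 -1-> q0 -1-> q3 -1-> q1 -1-> q0 -1-> q3 -0-> q2 -1-> q0 -1-> q3  → end q3, accepted
w3: Trace: q3 -0-> q2 -1-> q0 -1-> q3 -0-> q2 -1-> q0 -0-> q0 -1-> q3  → end q3, accepted
w4: Trace: q3 -0-> q2 -0-> q3 -0-> q2 -0-> q3 -1-> q1 -0-> q2 -1-> q0  → end q0, rejected
w5: Trace: q3 -0-> q2 -1-> q0 -0-> q0 -1-> q3 -0-> q2 -1-> q0 -0-> q0 -0-> q0 -0-> q0 -0-> q0 -0-> q0  → end q0, rejected

w2, w3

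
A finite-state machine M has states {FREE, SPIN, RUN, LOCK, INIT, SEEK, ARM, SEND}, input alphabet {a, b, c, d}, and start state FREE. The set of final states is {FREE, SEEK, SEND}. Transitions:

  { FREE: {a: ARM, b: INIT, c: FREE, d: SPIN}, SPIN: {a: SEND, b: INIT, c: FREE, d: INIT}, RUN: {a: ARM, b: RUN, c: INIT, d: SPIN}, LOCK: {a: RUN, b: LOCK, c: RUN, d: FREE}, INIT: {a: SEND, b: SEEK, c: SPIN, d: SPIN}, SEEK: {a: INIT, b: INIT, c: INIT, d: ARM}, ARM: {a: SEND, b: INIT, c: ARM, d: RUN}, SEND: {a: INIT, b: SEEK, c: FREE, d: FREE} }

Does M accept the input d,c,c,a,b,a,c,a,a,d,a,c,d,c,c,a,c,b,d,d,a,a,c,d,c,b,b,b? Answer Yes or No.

FREE → SPIN → FREE → FREE → ARM → INIT → SEND → FREE → ARM → SEND → FREE → ARM → ARM → RUN → INIT → SPIN → SEND → FREE → INIT → SPIN → INIT → SEND → INIT → SPIN → INIT → SPIN → INIT → SEEK → INIT
End state INIT is not accepting.

No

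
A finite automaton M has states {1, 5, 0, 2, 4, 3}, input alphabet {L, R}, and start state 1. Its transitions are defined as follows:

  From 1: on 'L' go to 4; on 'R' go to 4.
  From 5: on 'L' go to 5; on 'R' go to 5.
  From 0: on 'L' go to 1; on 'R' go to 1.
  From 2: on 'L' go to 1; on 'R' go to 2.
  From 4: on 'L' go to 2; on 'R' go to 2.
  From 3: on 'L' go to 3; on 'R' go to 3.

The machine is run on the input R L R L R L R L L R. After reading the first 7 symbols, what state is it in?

2

start at 1
read 'R': 1 → 4
read 'L': 4 → 2
read 'R': 2 → 2
read 'L': 2 → 1
read 'R': 1 → 4
read 'L': 4 → 2
read 'R': 2 → 2
After 7 symbols: 2.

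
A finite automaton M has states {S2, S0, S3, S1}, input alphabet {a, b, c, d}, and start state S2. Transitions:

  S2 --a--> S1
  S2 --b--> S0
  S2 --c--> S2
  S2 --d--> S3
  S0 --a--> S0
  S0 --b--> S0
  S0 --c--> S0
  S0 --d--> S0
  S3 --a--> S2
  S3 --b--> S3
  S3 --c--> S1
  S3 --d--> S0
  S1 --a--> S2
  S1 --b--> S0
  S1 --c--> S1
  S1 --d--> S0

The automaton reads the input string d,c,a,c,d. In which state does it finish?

S2 → S3 → S1 → S2 → S2 → S3

S3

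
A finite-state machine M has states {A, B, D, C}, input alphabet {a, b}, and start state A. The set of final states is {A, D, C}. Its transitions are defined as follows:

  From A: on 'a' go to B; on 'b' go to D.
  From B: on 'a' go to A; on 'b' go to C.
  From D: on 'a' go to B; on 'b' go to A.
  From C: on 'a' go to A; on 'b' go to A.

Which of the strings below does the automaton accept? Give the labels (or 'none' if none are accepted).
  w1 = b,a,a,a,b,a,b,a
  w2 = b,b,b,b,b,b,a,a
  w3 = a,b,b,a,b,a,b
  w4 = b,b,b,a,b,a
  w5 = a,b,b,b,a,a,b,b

w1:
  start at A
  read 'b': A → D
  read 'a': D → B
  read 'a': B → A
  read 'a': A → B
  read 'b': B → C
  read 'a': C → A
  read 'b': A → D
  read 'a': D → B
  end B, rejected
w2:
  start at A
  read 'b': A → D
  read 'b': D → A
  read 'b': A → D
  read 'b': D → A
  read 'b': A → D
  read 'b': D → A
  read 'a': A → B
  read 'a': B → A
  end A, accepted
w3:
  start at A
  read 'a': A → B
  read 'b': B → C
  read 'b': C → A
  read 'a': A → B
  read 'b': B → C
  read 'a': C → A
  read 'b': A → D
  end D, accepted
w4:
  start at A
  read 'b': A → D
  read 'b': D → A
  read 'b': A → D
  read 'a': D → B
  read 'b': B → C
  read 'a': C → A
  end A, accepted
w5:
  start at A
  read 'a': A → B
  read 'b': B → C
  read 'b': C → A
  read 'b': A → D
  read 'a': D → B
  read 'a': B → A
  read 'b': A → D
  read 'b': D → A
  end A, accepted

w2, w3, w4, w5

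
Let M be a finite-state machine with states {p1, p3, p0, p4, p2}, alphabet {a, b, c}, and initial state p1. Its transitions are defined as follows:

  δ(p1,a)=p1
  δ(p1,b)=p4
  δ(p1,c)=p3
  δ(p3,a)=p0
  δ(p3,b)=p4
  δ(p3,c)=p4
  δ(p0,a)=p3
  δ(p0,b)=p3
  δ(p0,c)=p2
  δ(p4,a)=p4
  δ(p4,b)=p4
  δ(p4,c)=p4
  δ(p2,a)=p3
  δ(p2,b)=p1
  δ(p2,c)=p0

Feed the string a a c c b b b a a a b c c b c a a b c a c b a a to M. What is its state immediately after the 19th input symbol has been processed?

Trace: p1 -a-> p1 -a-> p1 -c-> p3 -c-> p4 -b-> p4 -b-> p4 -b-> p4 -a-> p4 -a-> p4 -a-> p4 -b-> p4 -c-> p4 -c-> p4 -b-> p4 -c-> p4 -a-> p4 -a-> p4 -b-> p4 -c-> p4
After 19 symbols: p4.

p4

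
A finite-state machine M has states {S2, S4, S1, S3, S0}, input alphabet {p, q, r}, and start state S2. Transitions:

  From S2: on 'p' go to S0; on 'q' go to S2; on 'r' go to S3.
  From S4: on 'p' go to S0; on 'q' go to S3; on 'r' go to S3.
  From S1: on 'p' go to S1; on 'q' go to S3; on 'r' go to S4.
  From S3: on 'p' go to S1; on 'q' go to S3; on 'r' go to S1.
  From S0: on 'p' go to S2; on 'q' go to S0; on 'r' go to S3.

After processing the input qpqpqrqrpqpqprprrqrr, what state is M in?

start at S2
read 'q': S2 → S2
read 'p': S2 → S0
read 'q': S0 → S0
read 'p': S0 → S2
read 'q': S2 → S2
read 'r': S2 → S3
read 'q': S3 → S3
read 'r': S3 → S1
read 'p': S1 → S1
read 'q': S1 → S3
read 'p': S3 → S1
read 'q': S1 → S3
read 'p': S3 → S1
read 'r': S1 → S4
read 'p': S4 → S0
read 'r': S0 → S3
read 'r': S3 → S1
read 'q': S1 → S3
read 'r': S3 → S1
read 'r': S1 → S4

S4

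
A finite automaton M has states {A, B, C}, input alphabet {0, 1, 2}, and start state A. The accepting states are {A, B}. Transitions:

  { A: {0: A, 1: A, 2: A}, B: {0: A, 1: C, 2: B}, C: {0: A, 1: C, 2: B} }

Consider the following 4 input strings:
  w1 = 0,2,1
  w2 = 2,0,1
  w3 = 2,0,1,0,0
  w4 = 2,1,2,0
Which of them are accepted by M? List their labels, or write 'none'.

w1: A → A → A → A  → end A, accepted
w2: A → A → A → A  → end A, accepted
w3: A → A → A → A → A → A  → end A, accepted
w4: A → A → A → A → A  → end A, accepted

w1, w2, w3, w4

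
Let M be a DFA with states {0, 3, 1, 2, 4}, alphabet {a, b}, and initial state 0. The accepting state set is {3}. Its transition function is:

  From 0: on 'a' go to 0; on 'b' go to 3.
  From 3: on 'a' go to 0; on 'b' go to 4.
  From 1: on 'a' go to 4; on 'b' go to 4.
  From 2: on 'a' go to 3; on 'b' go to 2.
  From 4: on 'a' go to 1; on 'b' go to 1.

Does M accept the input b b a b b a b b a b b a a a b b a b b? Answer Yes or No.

No

0 → 3 → 4 → 1 → 4 → 1 → 4 → 1 → 4 → 1 → 4 → 1 → 4 → 1 → 4 → 1 → 4 → 1 → 4 → 1
End state 1 is not accepting.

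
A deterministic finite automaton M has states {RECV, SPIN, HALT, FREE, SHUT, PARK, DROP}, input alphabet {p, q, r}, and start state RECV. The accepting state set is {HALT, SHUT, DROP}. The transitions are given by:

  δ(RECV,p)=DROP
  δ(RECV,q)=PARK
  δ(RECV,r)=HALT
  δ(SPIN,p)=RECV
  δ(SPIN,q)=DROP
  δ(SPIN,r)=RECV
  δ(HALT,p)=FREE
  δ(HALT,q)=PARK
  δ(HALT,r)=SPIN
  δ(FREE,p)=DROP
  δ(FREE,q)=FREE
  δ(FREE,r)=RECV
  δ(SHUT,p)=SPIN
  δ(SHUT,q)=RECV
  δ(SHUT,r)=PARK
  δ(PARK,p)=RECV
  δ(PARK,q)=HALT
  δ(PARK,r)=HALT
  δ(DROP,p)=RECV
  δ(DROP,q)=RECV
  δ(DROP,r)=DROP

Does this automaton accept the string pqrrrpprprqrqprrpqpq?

No

RECV → DROP → RECV → HALT → SPIN → RECV → DROP → RECV → HALT → FREE → RECV → PARK → HALT → PARK → RECV → HALT → SPIN → RECV → PARK → RECV → PARK
End state PARK is not accepting.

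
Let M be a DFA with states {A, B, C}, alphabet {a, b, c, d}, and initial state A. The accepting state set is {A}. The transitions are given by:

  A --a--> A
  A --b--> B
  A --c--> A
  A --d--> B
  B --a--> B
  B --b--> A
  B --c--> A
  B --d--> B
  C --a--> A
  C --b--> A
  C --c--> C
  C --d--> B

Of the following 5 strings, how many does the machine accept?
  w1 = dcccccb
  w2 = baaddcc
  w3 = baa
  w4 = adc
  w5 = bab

w1:
  start at A
  read 'd': A → B
  read 'c': B → A
  read 'c': A → A
  read 'c': A → A
  read 'c': A → A
  read 'c': A → A
  read 'b': A → B
  end B, rejected
w2:
  start at A
  read 'b': A → B
  read 'a': B → B
  read 'a': B → B
  read 'd': B → B
  read 'd': B → B
  read 'c': B → A
  read 'c': A → A
  end A, accepted
w3:
  start at A
  read 'b': A → B
  read 'a': B → B
  read 'a': B → B
  end B, rejected
w4:
  start at A
  read 'a': A → A
  read 'd': A → B
  read 'c': B → A
  end A, accepted
w5:
  start at A
  read 'b': A → B
  read 'a': B → B
  read 'b': B → A
  end A, accepted

3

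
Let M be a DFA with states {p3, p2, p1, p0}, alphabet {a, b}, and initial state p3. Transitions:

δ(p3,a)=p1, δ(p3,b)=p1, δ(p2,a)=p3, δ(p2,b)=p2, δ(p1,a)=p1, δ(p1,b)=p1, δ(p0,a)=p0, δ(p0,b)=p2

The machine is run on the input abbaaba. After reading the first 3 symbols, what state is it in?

Trace: p3 -a-> p1 -b-> p1 -b-> p1
After 3 symbols: p1.

p1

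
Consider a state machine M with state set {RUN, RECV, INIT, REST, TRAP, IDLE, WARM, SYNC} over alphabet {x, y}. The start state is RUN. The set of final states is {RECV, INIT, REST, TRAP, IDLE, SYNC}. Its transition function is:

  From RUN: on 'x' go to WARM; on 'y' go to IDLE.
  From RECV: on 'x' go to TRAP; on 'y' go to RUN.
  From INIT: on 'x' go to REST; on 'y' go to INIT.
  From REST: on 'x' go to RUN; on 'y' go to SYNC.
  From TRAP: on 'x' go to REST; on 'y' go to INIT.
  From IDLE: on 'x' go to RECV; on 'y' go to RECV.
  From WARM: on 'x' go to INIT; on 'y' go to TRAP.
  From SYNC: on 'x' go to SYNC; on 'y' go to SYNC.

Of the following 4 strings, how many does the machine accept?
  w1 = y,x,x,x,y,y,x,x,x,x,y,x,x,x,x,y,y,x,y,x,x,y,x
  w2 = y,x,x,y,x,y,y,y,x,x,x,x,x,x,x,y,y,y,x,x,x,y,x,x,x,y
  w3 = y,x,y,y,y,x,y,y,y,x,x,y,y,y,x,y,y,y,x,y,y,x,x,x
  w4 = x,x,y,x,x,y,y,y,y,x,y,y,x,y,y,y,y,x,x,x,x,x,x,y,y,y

4

w1: RUN → IDLE → RECV → TRAP → REST → SYNC → SYNC → SYNC → SYNC → SYNC → SYNC → SYNC → SYNC → SYNC → SYNC → SYNC → SYNC → SYNC → SYNC → SYNC → SYNC → SYNC → SYNC → SYNC  → end SYNC, accepted
w2: RUN → IDLE → RECV → TRAP → INIT → REST → SYNC → SYNC → SYNC → SYNC → SYNC → SYNC → SYNC → SYNC → SYNC → SYNC → SYNC → SYNC → SYNC → SYNC → SYNC → SYNC → SYNC → SYNC → SYNC → SYNC → SYNC  → end SYNC, accepted
w3: RUN → IDLE → RECV → RUN → IDLE → RECV → TRAP → INIT → INIT → INIT → REST → RUN → IDLE → RECV → RUN → WARM → TRAP → INIT → INIT → REST → SYNC → SYNC → SYNC → SYNC → SYNC  → end SYNC, accepted
w4: RUN → WARM → INIT → INIT → REST → RUN → IDLE → RECV → RUN → IDLE → RECV → RUN → IDLE → RECV → RUN → IDLE → RECV → RUN → WARM → INIT → REST → RUN → WARM → INIT → INIT → INIT → INIT  → end INIT, accepted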